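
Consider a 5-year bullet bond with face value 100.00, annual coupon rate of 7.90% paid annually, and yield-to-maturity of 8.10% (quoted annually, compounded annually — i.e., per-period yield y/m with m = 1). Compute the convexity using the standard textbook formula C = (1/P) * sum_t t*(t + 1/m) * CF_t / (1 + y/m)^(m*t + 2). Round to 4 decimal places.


Answer: Convexity = 21.0377

Derivation:
Coupon per period c = face * coupon_rate / m = 7.900000
Periods per year m = 1; per-period yield y/m = 0.081000
Number of cashflows N = 5
Cashflows (t years, CF_t, discount factor 1/(1+y/m)^(m*t), PV):
  t = 1.0000: CF_t = 7.900000, DF = 0.925069, PV = 7.308048
  t = 2.0000: CF_t = 7.900000, DF = 0.855753, PV = 6.760452
  t = 3.0000: CF_t = 7.900000, DF = 0.791631, PV = 6.253887
  t = 4.0000: CF_t = 7.900000, DF = 0.732314, PV = 5.785279
  t = 5.0000: CF_t = 107.900000, DF = 0.677441, PV = 73.095893
Price P = sum_t PV_t = 99.203558
Convexity numerator sum_t t*(t + 1/m) * CF_t / (1+y/m)^(m*t + 2):
  t = 1.0000: term = 12.507773
  t = 2.0000: term = 34.711675
  t = 3.0000: term = 64.221415
  t = 4.0000: term = 99.015440
  t = 5.0000: term = 1876.561672
Convexity = (1/P) * sum = 2087.017975 / 99.203558 = 21.037733


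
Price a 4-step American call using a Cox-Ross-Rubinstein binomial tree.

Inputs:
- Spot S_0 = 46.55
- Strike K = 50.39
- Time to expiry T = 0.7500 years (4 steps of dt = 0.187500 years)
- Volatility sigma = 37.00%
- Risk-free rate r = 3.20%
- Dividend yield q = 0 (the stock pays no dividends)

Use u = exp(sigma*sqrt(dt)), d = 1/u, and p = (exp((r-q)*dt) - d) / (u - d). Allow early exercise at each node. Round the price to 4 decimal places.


dt = T/N = 0.187500
u = exp(sigma*sqrt(dt)) = 1.173763; d = 1/u = 0.851961
p = (exp((r-q)*dt) - d) / (u - d) = 0.478733
Discount per step: exp(-r*dt) = 0.994018
Stock lattice S(k, i) with i counting down-moves:
  k=0: S(0,0) = 46.5500
  k=1: S(1,0) = 54.6387; S(1,1) = 39.6588
  k=2: S(2,0) = 64.1328; S(2,1) = 46.5500; S(2,2) = 33.7877
  k=3: S(3,0) = 75.2767; S(3,1) = 54.6387; S(3,2) = 39.6588; S(3,3) = 28.7858
  k=4: S(4,0) = 88.3570; S(4,1) = 64.1328; S(4,2) = 46.5500; S(4,3) = 33.7877; S(4,4) = 24.5244
Terminal payoffs V(N, i) = max(S_T - K, 0):
  V(4,0) = 37.967033; V(4,1) = 13.742830; V(4,2) = 0.000000; V(4,3) = 0.000000; V(4,4) = 0.000000
Backward induction: V(k, i) = exp(-r*dt) * [p * V(k+1, i) + (1-p) * V(k+1, i+1)]; then take max(V_cont, immediate exercise) for American.
  V(3,0) = exp(-r*dt) * [p*37.967033 + (1-p)*13.742830] = 25.188168; exercise = 24.886733; V(3,0) = max -> 25.188168
  V(3,1) = exp(-r*dt) * [p*13.742830 + (1-p)*0.000000] = 6.539787; exercise = 4.248661; V(3,1) = max -> 6.539787
  V(3,2) = exp(-r*dt) * [p*0.000000 + (1-p)*0.000000] = 0.000000; exercise = 0.000000; V(3,2) = max -> 0.000000
  V(3,3) = exp(-r*dt) * [p*0.000000 + (1-p)*0.000000] = 0.000000; exercise = 0.000000; V(3,3) = max -> 0.000000
  V(2,0) = exp(-r*dt) * [p*25.188168 + (1-p)*6.539787] = 15.374853; exercise = 13.742830; V(2,0) = max -> 15.374853
  V(2,1) = exp(-r*dt) * [p*6.539787 + (1-p)*0.000000] = 3.112082; exercise = 0.000000; V(2,1) = max -> 3.112082
  V(2,2) = exp(-r*dt) * [p*0.000000 + (1-p)*0.000000] = 0.000000; exercise = 0.000000; V(2,2) = max -> 0.000000
  V(1,0) = exp(-r*dt) * [p*15.374853 + (1-p)*3.112082] = 8.928939; exercise = 4.248661; V(1,0) = max -> 8.928939
  V(1,1) = exp(-r*dt) * [p*3.112082 + (1-p)*0.000000] = 1.480944; exercise = 0.000000; V(1,1) = max -> 1.480944
  V(0,0) = exp(-r*dt) * [p*8.928939 + (1-p)*1.480944] = 5.016355; exercise = 0.000000; V(0,0) = max -> 5.016355

Answer: Price = V(0,0) = 5.0164


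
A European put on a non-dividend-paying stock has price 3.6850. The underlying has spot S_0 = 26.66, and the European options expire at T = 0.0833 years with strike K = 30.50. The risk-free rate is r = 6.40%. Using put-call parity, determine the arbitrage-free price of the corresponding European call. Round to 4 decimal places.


Answer: Call price = 0.0072

Derivation:
Put-call parity: C - P = S_0 * exp(-qT) - K * exp(-rT).
S_0 * exp(-qT) = 26.6600 * 1.00000000 = 26.66000000
K * exp(-rT) = 30.5000 * 0.99468299 = 30.33783106
C = P + S*exp(-qT) - K*exp(-rT)
C = 3.6850 + 26.66000000 - 30.33783106 = 0.0072


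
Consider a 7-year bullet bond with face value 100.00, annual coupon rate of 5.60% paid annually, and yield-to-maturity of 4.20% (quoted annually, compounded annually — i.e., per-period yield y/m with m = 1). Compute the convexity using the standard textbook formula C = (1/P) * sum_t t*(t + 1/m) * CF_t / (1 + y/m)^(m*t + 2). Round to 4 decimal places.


Coupon per period c = face * coupon_rate / m = 5.600000
Periods per year m = 1; per-period yield y/m = 0.042000
Number of cashflows N = 7
Cashflows (t years, CF_t, discount factor 1/(1+y/m)^(m*t), PV):
  t = 1.0000: CF_t = 5.600000, DF = 0.959693, PV = 5.374280
  t = 2.0000: CF_t = 5.600000, DF = 0.921010, PV = 5.157659
  t = 3.0000: CF_t = 5.600000, DF = 0.883887, PV = 4.949768
  t = 4.0000: CF_t = 5.600000, DF = 0.848260, PV = 4.750257
  t = 5.0000: CF_t = 5.600000, DF = 0.814069, PV = 4.558788
  t = 6.0000: CF_t = 5.600000, DF = 0.781257, PV = 4.375037
  t = 7.0000: CF_t = 105.600000, DF = 0.749766, PV = 79.175331
Price P = sum_t PV_t = 108.341120
Convexity numerator sum_t t*(t + 1/m) * CF_t / (1+y/m)^(m*t + 2):
  t = 1.0000: term = 9.899537
  t = 2.0000: term = 28.501545
  t = 3.0000: term = 54.705461
  t = 4.0000: term = 87.500737
  t = 5.0000: term = 125.960753
  t = 6.0000: term = 169.237096
  t = 7.0000: term = 4083.593224
Convexity = (1/P) * sum = 4559.398353 / 108.341120 = 42.083729

Answer: Convexity = 42.0837


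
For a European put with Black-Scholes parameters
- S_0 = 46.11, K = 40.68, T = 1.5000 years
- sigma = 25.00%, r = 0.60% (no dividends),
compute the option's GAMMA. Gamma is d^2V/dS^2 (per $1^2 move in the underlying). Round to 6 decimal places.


d1 = 0.5916931086; d2 = 0.2855068907
phi(d1) = 0.3348780308; exp(-qT) = 1.0000000000; exp(-rT) = 0.9910403788
Gamma = exp(-qT) * phi(d1) / (S * sigma * sqrt(T)) = 1.0000000000 * 0.3348780308 / (46.1100 * 0.2500 * 1.2247448714) = 0.023720

Answer: Gamma = 0.023720


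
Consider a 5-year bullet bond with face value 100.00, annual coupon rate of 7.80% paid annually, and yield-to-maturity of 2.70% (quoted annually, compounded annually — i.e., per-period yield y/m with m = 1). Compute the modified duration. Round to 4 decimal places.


Answer: Modified duration = 4.2856

Derivation:
Coupon per period c = face * coupon_rate / m = 7.800000
Periods per year m = 1; per-period yield y/m = 0.027000
Number of cashflows N = 5
Cashflows (t years, CF_t, discount factor 1/(1+y/m)^(m*t), PV):
  t = 1.0000: CF_t = 7.800000, DF = 0.973710, PV = 7.594937
  t = 2.0000: CF_t = 7.800000, DF = 0.948111, PV = 7.395265
  t = 3.0000: CF_t = 7.800000, DF = 0.923185, PV = 7.200842
  t = 4.0000: CF_t = 7.800000, DF = 0.898914, PV = 7.011531
  t = 5.0000: CF_t = 107.800000, DF = 0.875282, PV = 94.355353
Price P = sum_t PV_t = 123.557926
First compute Macaulay numerator sum_t t * PV_t:
  t * PV_t at t = 1.0000: 7.594937
  t * PV_t at t = 2.0000: 14.790529
  t * PV_t at t = 3.0000: 21.602526
  t * PV_t at t = 4.0000: 28.046122
  t * PV_t at t = 5.0000: 471.776764
Macaulay duration D = 543.810877 / 123.557926 = 4.401263
Modified duration = D / (1 + y/m) = 4.401263 / (1 + 0.027000) = 4.285553


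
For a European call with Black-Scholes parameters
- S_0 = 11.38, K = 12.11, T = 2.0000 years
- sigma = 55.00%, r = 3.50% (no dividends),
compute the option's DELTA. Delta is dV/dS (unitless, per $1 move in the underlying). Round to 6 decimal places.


Answer: Delta = 0.655042

Derivation:
d1 = 0.3989700506; d2 = -0.3788474087
phi(d1) = 0.3684216960; exp(-qT) = 1.0000000000; exp(-rT) = 0.9323938199
N(d1) = 0.6550423639
Delta = exp(-qT) * N(d1) = 1.0000000000 * 0.6550423639 = 0.655042


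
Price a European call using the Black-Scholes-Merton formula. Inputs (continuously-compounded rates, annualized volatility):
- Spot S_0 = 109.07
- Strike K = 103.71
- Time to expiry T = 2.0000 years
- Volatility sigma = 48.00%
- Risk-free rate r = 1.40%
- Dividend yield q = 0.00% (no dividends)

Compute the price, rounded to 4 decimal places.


d1 = (ln(S/K) + (r - q + 0.5*sigma^2) * T) / (sigma * sqrt(T)) = 0.45489260
d2 = d1 - sigma * sqrt(T) = -0.22392991
exp(-rT) = 0.97238837; exp(-qT) = 1.00000000
C = S_0 * exp(-qT) * N(d1) - K * exp(-rT) * N(d2)
N(d1) = 0.67540675; N(d2) = 0.41140592
C = 109.0700 * 1.00000000 * 0.67540675 - 103.7100 * 0.97238837 * 0.41140592 = 32.1778

Answer: Price = 32.1778


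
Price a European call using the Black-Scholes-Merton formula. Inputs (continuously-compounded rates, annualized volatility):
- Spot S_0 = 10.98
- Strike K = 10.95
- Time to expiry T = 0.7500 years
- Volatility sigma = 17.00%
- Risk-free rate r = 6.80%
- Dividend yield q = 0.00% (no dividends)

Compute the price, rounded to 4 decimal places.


Answer: Price = 0.9559

Derivation:
d1 = (ln(S/K) + (r - q + 0.5*sigma^2) * T) / (sigma * sqrt(T)) = 0.43860607
d2 = d1 - sigma * sqrt(T) = 0.29138175
exp(-rT) = 0.95027867; exp(-qT) = 1.00000000
C = S_0 * exp(-qT) * N(d1) - K * exp(-rT) * N(d2)
N(d1) = 0.66952650; N(d2) = 0.61462032
C = 10.9800 * 1.00000000 * 0.66952650 - 10.9500 * 0.95027867 * 0.61462032 = 0.9559


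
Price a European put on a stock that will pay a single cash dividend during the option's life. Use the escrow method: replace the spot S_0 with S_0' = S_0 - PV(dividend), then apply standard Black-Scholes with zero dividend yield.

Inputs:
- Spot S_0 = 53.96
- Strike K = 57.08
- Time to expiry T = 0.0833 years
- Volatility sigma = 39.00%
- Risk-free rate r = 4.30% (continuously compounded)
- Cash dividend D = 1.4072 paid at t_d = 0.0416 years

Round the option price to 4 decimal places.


PV(D) = D * exp(-r * t_d) = 1.4072 * 0.99821280 = 1.40468505
S_0' = S_0 - PV(D) = 53.9600 - 1.40468505 = 52.55531495
d1 = (ln(S_0'/K) + (r + sigma^2/2)*T) / (sigma*sqrt(T)) = -0.64561291
d2 = d1 - sigma*sqrt(T) = -0.75817369
exp(-rT) = 0.99642451
N(-d1) = 0.74073496; N(-d2) = 0.77582650
P = K * exp(-rT) * N(-d2) - S_0' * N(-d1) = 57.0800 * 0.99642451 * 0.77582650 - 52.55531495 * 0.74073496 = 5.1963

Answer: Price = 5.1963


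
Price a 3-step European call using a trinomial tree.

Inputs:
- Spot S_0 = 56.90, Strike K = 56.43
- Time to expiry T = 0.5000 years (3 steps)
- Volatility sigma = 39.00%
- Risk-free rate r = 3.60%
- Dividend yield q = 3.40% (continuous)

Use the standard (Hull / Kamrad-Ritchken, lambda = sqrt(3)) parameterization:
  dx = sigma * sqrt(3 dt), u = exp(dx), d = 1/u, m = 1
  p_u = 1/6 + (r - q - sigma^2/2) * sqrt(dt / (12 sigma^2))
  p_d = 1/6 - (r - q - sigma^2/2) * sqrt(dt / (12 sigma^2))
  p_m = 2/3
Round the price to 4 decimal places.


dt = T/N = 0.166667; dx = sigma*sqrt(3*dt) = 0.275772
u = exp(dx) = 1.317547; d = 1/u = 0.758986
p_u = 0.144290, p_m = 0.666667, p_d = 0.189043
Discount per step: exp(-r*dt) = 0.994018
Stock lattice S(k, j) with j the centered position index:
  k=0: S(0,+0) = 56.9000
  k=1: S(1,-1) = 43.1863; S(1,+0) = 56.9000; S(1,+1) = 74.9684
  k=2: S(2,-2) = 32.7778; S(2,-1) = 43.1863; S(2,+0) = 56.9000; S(2,+1) = 74.9684; S(2,+2) = 98.7744
  k=3: S(3,-3) = 24.8779; S(3,-2) = 32.7778; S(3,-1) = 43.1863; S(3,+0) = 56.9000; S(3,+1) = 74.9684; S(3,+2) = 98.7744; S(3,+3) = 130.1399
Terminal payoffs V(N, j) = max(S_T - K, 0):
  V(3,-3) = 0.000000; V(3,-2) = 0.000000; V(3,-1) = 0.000000; V(3,+0) = 0.470000; V(3,+1) = 18.538422; V(3,+2) = 42.344417; V(3,+3) = 73.709932
Backward induction: V(k, j) = exp(-r*dt) * [p_u * V(k+1, j+1) + p_m * V(k+1, j) + p_d * V(k+1, j-1)]
  V(2,-2) = exp(-r*dt) * [p_u*0.000000 + p_m*0.000000 + p_d*0.000000] = 0.000000
  V(2,-1) = exp(-r*dt) * [p_u*0.470000 + p_m*0.000000 + p_d*0.000000] = 0.067411
  V(2,+0) = exp(-r*dt) * [p_u*18.538422 + p_m*0.470000 + p_d*0.000000] = 2.970368
  V(2,+1) = exp(-r*dt) * [p_u*42.344417 + p_m*18.538422 + p_d*0.470000] = 18.446664
  V(2,+2) = exp(-r*dt) * [p_u*73.709932 + p_m*42.344417 + p_d*18.538422] = 42.116328
  V(1,-1) = exp(-r*dt) * [p_u*2.970368 + p_m*0.067411 + p_d*0.000000] = 0.470702
  V(1,+0) = exp(-r*dt) * [p_u*18.446664 + p_m*2.970368 + p_d*0.067411] = 4.626815
  V(1,+1) = exp(-r*dt) * [p_u*42.116328 + p_m*18.446664 + p_d*2.970368] = 18.822994
  V(0,+0) = exp(-r*dt) * [p_u*18.822994 + p_m*4.626815 + p_d*0.470702] = 5.854266

Answer: Price = V(0,0) = 5.8543


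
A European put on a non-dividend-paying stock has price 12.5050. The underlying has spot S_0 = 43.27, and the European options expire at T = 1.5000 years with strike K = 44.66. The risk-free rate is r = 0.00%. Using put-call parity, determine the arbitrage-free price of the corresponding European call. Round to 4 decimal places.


Answer: Call price = 11.1150

Derivation:
Put-call parity: C - P = S_0 * exp(-qT) - K * exp(-rT).
S_0 * exp(-qT) = 43.2700 * 1.00000000 = 43.27000000
K * exp(-rT) = 44.6600 * 1.00000000 = 44.66000000
C = P + S*exp(-qT) - K*exp(-rT)
C = 12.5050 + 43.27000000 - 44.66000000 = 11.1150


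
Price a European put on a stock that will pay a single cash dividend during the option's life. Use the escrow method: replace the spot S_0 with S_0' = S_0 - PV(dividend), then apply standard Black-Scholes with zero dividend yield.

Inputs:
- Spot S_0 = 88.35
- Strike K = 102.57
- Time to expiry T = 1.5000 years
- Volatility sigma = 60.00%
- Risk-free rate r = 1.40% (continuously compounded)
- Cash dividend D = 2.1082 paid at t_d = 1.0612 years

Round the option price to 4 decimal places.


Answer: Price = 34.3918

Derivation:
PV(D) = D * exp(-r * t_d) = 2.1082 * 0.98525302 = 2.07711041
S_0' = S_0 - PV(D) = 88.3500 - 2.07711041 = 86.27288959
d1 = (ln(S_0'/K) + (r + sigma^2/2)*T) / (sigma*sqrt(T)) = 0.16053672
d2 = d1 - sigma*sqrt(T) = -0.57431020
exp(-rT) = 0.97921896
N(-d1) = 0.43622915; N(-d2) = 0.71712105
P = K * exp(-rT) * N(-d2) - S_0' * N(-d1) = 102.5700 * 0.97921896 * 0.71712105 - 86.27288959 * 0.43622915 = 34.3918


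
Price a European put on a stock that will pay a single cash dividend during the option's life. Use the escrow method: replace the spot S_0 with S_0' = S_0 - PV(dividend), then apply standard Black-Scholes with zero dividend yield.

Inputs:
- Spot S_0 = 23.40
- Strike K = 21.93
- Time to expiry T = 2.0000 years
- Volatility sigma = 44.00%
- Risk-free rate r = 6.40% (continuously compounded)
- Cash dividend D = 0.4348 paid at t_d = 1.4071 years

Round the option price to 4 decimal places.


Answer: Price = 3.5104

Derivation:
PV(D) = D * exp(-r * t_d) = 0.4348 * 0.91388147 = 0.39735566
S_0' = S_0 - PV(D) = 23.4000 - 0.39735566 = 23.00264434
d1 = (ln(S_0'/K) + (r + sigma^2/2)*T) / (sigma*sqrt(T)) = 0.59357375
d2 = d1 - sigma*sqrt(T) = -0.02868022
exp(-rT) = 0.87985338
N(-d1) = 0.27639862; N(-d2) = 0.51144018
P = K * exp(-rT) * N(-d2) - S_0' * N(-d1) = 21.9300 * 0.87985338 * 0.51144018 - 23.00264434 * 0.27639862 = 3.5104


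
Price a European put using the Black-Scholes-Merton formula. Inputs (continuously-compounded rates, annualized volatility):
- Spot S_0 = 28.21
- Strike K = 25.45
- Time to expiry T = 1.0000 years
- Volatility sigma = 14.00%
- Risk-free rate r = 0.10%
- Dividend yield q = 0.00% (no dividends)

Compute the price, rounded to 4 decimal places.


d1 = (ln(S/K) + (r - q + 0.5*sigma^2) * T) / (sigma * sqrt(T)) = 0.81257701
d2 = d1 - sigma * sqrt(T) = 0.67257701
exp(-rT) = 0.99900050; exp(-qT) = 1.00000000
P = K * exp(-rT) * N(-d2) - S_0 * exp(-qT) * N(-d1)
N(-d1) = 0.20823031; N(-d2) = 0.25060821
P = 25.4500 * 0.99900050 * 0.25060821 - 28.2100 * 1.00000000 * 0.20823031 = 0.4974

Answer: Price = 0.4974


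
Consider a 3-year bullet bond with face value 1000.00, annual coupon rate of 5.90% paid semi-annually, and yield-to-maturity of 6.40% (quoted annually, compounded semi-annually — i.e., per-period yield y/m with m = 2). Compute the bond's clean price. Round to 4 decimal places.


Answer: Price = 986.5463

Derivation:
Coupon per period c = face * coupon_rate / m = 29.500000
Periods per year m = 2; per-period yield y/m = 0.032000
Number of cashflows N = 6
Cashflows (t years, CF_t, discount factor 1/(1+y/m)^(m*t), PV):
  t = 0.5000: CF_t = 29.500000, DF = 0.968992, PV = 28.585271
  t = 1.0000: CF_t = 29.500000, DF = 0.938946, PV = 27.698906
  t = 1.5000: CF_t = 29.500000, DF = 0.909831, PV = 26.840025
  t = 2.0000: CF_t = 29.500000, DF = 0.881620, PV = 26.007777
  t = 2.5000: CF_t = 29.500000, DF = 0.854283, PV = 25.201334
  t = 3.0000: CF_t = 1029.500000, DF = 0.827793, PV = 852.213024
Price P = sum_t PV_t = 986.546338


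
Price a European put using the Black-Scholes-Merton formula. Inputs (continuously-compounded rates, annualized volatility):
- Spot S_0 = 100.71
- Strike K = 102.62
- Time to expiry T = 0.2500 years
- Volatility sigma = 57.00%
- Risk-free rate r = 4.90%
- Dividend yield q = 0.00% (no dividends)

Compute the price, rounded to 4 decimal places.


d1 = (ln(S/K) + (r - q + 0.5*sigma^2) * T) / (sigma * sqrt(T)) = 0.11956054
d2 = d1 - sigma * sqrt(T) = -0.16543946
exp(-rT) = 0.98782473; exp(-qT) = 1.00000000
P = K * exp(-rT) * N(-d2) - S_0 * exp(-qT) * N(-d1)
N(-d1) = 0.45241564; N(-d2) = 0.56570095
P = 102.6200 * 0.98782473 * 0.56570095 - 100.7100 * 1.00000000 * 0.45241564 = 11.7827

Answer: Price = 11.7827


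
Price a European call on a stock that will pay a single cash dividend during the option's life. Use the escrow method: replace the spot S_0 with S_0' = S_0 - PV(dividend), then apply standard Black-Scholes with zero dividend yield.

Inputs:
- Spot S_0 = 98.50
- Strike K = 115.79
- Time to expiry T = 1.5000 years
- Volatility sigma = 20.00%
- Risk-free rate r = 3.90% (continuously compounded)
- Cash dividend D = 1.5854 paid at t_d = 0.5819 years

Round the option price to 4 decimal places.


PV(D) = D * exp(-r * t_d) = 1.5854 * 0.97756147 = 1.54982596
S_0' = S_0 - PV(D) = 98.5000 - 1.54982596 = 96.95017404
d1 = (ln(S_0'/K) + (r + sigma^2/2)*T) / (sigma*sqrt(T)) = -0.36367178
d2 = d1 - sigma*sqrt(T) = -0.60862075
exp(-rT) = 0.94317824
N(d1) = 0.35805156; N(d2) = 0.27138792
C = S_0' * N(d1) - K * exp(-rT) * N(d2) = 96.95017404 * 0.35805156 - 115.7900 * 0.94317824 * 0.27138792 = 5.0747

Answer: Price = 5.0747


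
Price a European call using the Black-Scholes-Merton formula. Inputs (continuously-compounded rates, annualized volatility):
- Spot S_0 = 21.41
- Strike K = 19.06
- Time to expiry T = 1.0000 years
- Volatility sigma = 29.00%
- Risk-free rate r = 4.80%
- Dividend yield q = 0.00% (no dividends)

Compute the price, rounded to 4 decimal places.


Answer: Price = 4.2560

Derivation:
d1 = (ln(S/K) + (r - q + 0.5*sigma^2) * T) / (sigma * sqrt(T)) = 0.71143519
d2 = d1 - sigma * sqrt(T) = 0.42143519
exp(-rT) = 0.95313379; exp(-qT) = 1.00000000
C = S_0 * exp(-qT) * N(d1) - K * exp(-rT) * N(d2)
N(d1) = 0.76159270; N(d2) = 0.66328134
C = 21.4100 * 1.00000000 * 0.76159270 - 19.0600 * 0.95313379 * 0.66328134 = 4.2560


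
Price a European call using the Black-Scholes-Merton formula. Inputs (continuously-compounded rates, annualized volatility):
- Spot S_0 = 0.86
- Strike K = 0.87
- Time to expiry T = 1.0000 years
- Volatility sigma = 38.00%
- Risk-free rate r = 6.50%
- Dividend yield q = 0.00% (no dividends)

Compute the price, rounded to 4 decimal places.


Answer: Price = 0.1498

Derivation:
d1 = (ln(S/K) + (r - q + 0.5*sigma^2) * T) / (sigma * sqrt(T)) = 0.33062941
d2 = d1 - sigma * sqrt(T) = -0.04937059
exp(-rT) = 0.93706746; exp(-qT) = 1.00000000
C = S_0 * exp(-qT) * N(d1) - K * exp(-rT) * N(d2)
N(d1) = 0.62953779; N(d2) = 0.48031198
C = 0.8600 * 1.00000000 * 0.62953779 - 0.8700 * 0.93706746 * 0.48031198 = 0.1498


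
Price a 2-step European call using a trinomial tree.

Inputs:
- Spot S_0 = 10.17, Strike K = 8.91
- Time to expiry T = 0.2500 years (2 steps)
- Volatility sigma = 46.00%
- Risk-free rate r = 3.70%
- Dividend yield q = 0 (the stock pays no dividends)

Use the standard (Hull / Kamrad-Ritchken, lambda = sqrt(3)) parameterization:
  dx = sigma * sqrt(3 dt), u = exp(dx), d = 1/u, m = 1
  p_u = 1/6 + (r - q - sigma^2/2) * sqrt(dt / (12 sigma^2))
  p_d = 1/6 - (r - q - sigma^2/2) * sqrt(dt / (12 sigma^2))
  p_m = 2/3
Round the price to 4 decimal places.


dt = T/N = 0.125000; dx = sigma*sqrt(3*dt) = 0.281691
u = exp(dx) = 1.325370; d = 1/u = 0.754507
p_u = 0.151402, p_m = 0.666667, p_d = 0.181932
Discount per step: exp(-r*dt) = 0.995386
Stock lattice S(k, j) with j the centered position index:
  k=0: S(0,+0) = 10.1700
  k=1: S(1,-1) = 7.6733; S(1,+0) = 10.1700; S(1,+1) = 13.4790
  k=2: S(2,-2) = 5.7896; S(2,-1) = 7.6733; S(2,+0) = 10.1700; S(2,+1) = 13.4790; S(2,+2) = 17.8647
Terminal payoffs V(N, j) = max(S_T - K, 0):
  V(2,-2) = 0.000000; V(2,-1) = 0.000000; V(2,+0) = 1.260000; V(2,+1) = 4.569008; V(2,+2) = 8.954667
Backward induction: V(k, j) = exp(-r*dt) * [p_u * V(k+1, j+1) + p_m * V(k+1, j) + p_d * V(k+1, j-1)]
  V(1,-1) = exp(-r*dt) * [p_u*1.260000 + p_m*0.000000 + p_d*0.000000] = 0.189886
  V(1,+0) = exp(-r*dt) * [p_u*4.569008 + p_m*1.260000 + p_d*0.000000] = 1.524688
  V(1,+1) = exp(-r*dt) * [p_u*8.954667 + p_m*4.569008 + p_d*1.260000] = 4.609623
  V(0,+0) = exp(-r*dt) * [p_u*4.609623 + p_m*1.524688 + p_d*0.189886] = 1.740840

Answer: Price = V(0,0) = 1.7408


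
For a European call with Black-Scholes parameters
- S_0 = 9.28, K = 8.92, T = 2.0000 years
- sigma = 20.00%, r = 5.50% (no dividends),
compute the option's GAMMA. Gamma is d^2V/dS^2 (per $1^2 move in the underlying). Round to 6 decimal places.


Answer: Gamma = 0.121416

Derivation:
d1 = 0.6702156069; d2 = 0.3873728945
phi(d1) = 0.3186910907; exp(-qT) = 1.0000000000; exp(-rT) = 0.8958341353
Gamma = exp(-qT) * phi(d1) / (S * sigma * sqrt(T)) = 1.0000000000 * 0.3186910907 / (9.2800 * 0.2000 * 1.4142135624) = 0.121416


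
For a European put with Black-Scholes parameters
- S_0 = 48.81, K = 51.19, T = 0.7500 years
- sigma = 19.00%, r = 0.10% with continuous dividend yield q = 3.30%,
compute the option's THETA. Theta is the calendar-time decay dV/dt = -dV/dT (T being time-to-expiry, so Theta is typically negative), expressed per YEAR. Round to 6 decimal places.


d1 = -0.3529220075; d2 = -0.5174668342
phi(d1) = 0.3748551835; exp(-qT) = 0.9755537700; exp(-rT) = 0.9992502812
Theta = -S*exp(-qT)*phi(d1)*sigma/(2*sqrt(T)) + r*K*exp(-rT)*N(-d2) - q*S*exp(-qT)*N(-d1)
N(-d1) = 0.6379265442; N(-d2) = 0.6975848424; sqrt(T) = 0.8660254038
Term 1 = -48.8100 * 0.9755537700 * 0.3748551835 * 0.1900 / (2 * 0.8660254038) = -1.9580172495
Term 2 = 0.0010 * 51.1900 * 0.9992502812 * 0.6975848424 = 0.0356825961
Term 3 = -0.0330 * 48.8100 * 0.9755537700 * 0.6379265442 = -1.0024082508
Theta = -1.9580172495 + (0.0356825961) + (-1.0024082508) = -2.924743

Answer: Theta = -2.924743


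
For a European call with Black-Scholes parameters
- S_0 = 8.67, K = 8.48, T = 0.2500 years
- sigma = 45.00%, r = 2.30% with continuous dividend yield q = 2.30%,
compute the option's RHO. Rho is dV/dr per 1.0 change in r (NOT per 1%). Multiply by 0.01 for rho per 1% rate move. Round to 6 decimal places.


d1 = 0.2109815155; d2 = -0.0140184845
phi(d1) = 0.3901612619; exp(-qT) = 0.9942664996; exp(-rT) = 0.9942664996
N(d2) = 0.4944076170
Rho = K*T*exp(-rT)*N(d2) = 8.4800 * 0.2500 * 0.9942664996 * 0.4944076170 = 1.042135

Answer: Rho = 1.042135


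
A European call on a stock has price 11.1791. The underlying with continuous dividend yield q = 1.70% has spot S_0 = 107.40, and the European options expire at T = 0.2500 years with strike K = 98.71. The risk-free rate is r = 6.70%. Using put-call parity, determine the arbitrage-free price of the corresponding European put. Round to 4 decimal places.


Put-call parity: C - P = S_0 * exp(-qT) - K * exp(-rT).
S_0 * exp(-qT) = 107.4000 * 0.99575902 = 106.94451858
K * exp(-rT) = 98.7100 * 0.98338950 = 97.07037767
P = C - S*exp(-qT) + K*exp(-rT)
P = 11.1791 - 106.94451858 + 97.07037767 = 1.3050

Answer: Put price = 1.3050


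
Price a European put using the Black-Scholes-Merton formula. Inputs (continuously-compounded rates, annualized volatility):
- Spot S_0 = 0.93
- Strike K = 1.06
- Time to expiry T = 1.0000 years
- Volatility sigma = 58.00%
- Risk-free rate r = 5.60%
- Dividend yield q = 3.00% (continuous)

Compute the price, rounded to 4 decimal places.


Answer: Price = 0.2706

Derivation:
d1 = (ln(S/K) + (r - q + 0.5*sigma^2) * T) / (sigma * sqrt(T)) = 0.10924207
d2 = d1 - sigma * sqrt(T) = -0.47075793
exp(-rT) = 0.94553914; exp(-qT) = 0.97044553
P = K * exp(-rT) * N(-d2) - S_0 * exp(-qT) * N(-d1)
N(-d1) = 0.45650525; N(-d2) = 0.68109320
P = 1.0600 * 0.94553914 * 0.68109320 - 0.9300 * 0.97044553 * 0.45650525 = 0.2706


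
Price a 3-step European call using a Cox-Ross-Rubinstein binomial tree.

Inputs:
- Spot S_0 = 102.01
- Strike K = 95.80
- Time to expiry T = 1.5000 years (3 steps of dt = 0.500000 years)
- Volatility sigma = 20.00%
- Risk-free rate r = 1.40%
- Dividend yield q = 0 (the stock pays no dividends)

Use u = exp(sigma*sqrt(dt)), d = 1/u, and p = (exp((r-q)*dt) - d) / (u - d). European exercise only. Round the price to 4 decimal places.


dt = T/N = 0.500000
u = exp(sigma*sqrt(dt)) = 1.151910; d = 1/u = 0.868123
p = (exp((r-q)*dt) - d) / (u - d) = 0.489456
Discount per step: exp(-r*dt) = 0.993024
Stock lattice S(k, i) with i counting down-moves:
  k=0: S(0,0) = 102.0100
  k=1: S(1,0) = 117.5063; S(1,1) = 88.5573
  k=2: S(2,0) = 135.3567; S(2,1) = 102.0100; S(2,2) = 76.8786
  k=3: S(3,0) = 155.9187; S(3,1) = 117.5063; S(3,2) = 88.5573; S(3,3) = 66.7402
Terminal payoffs V(N, i) = max(S_T - K, 0):
  V(3,0) = 60.118731; V(3,1) = 21.706330; V(3,2) = 0.000000; V(3,3) = 0.000000
Backward induction: V(k, i) = exp(-r*dt) * [p * V(k+1, i) + (1-p) * V(k+1, i+1)].
  V(2,0) = exp(-r*dt) * [p*60.118731 + (1-p)*21.706330] = 40.224964
  V(2,1) = exp(-r*dt) * [p*21.706330 + (1-p)*0.000000] = 10.550192
  V(2,2) = exp(-r*dt) * [p*0.000000 + (1-p)*0.000000] = 0.000000
  V(1,0) = exp(-r*dt) * [p*40.224964 + (1-p)*10.550192] = 24.899791
  V(1,1) = exp(-r*dt) * [p*10.550192 + (1-p)*0.000000] = 5.127839
  V(0,0) = exp(-r*dt) * [p*24.899791 + (1-p)*5.127839] = 14.702072

Answer: Price = V(0,0) = 14.7021


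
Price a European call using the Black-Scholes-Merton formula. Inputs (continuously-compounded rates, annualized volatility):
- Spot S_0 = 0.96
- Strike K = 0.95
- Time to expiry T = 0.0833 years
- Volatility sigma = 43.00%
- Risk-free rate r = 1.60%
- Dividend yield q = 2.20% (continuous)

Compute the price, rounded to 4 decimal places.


d1 = (ln(S/K) + (r - q + 0.5*sigma^2) * T) / (sigma * sqrt(T)) = 0.14239971
d2 = d1 - sigma * sqrt(T) = 0.01829424
exp(-rT) = 0.99866809; exp(-qT) = 0.99816908
C = S_0 * exp(-qT) * N(d1) - K * exp(-rT) * N(d2)
N(d1) = 0.55661786; N(d2) = 0.50729794
C = 0.9600 * 0.99816908 * 0.55661786 - 0.9500 * 0.99866809 * 0.50729794 = 0.0521

Answer: Price = 0.0521


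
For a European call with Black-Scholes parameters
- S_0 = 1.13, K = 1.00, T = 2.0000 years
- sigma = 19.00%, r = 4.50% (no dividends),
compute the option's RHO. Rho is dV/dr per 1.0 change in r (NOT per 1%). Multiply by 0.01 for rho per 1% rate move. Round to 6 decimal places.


d1 = 0.9241425368; d2 = 0.6554419599
phi(d1) = 0.2602901660; exp(-qT) = 1.0000000000; exp(-rT) = 0.9139311853
N(d2) = 0.7439083783
Rho = K*T*exp(-rT)*N(d2) = 1.0000 * 2.0000 * 0.9139311853 * 0.7439083783 = 1.359762

Answer: Rho = 1.359762


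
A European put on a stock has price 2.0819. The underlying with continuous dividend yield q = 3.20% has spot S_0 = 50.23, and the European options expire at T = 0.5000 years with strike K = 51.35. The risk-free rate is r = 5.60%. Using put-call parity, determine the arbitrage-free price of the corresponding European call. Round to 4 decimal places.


Answer: Call price = 1.5825

Derivation:
Put-call parity: C - P = S_0 * exp(-qT) - K * exp(-rT).
S_0 * exp(-qT) = 50.2300 * 0.98412732 = 49.43271529
K * exp(-rT) = 51.3500 * 0.97238837 = 49.93214264
C = P + S*exp(-qT) - K*exp(-rT)
C = 2.0819 + 49.43271529 - 49.93214264 = 1.5825


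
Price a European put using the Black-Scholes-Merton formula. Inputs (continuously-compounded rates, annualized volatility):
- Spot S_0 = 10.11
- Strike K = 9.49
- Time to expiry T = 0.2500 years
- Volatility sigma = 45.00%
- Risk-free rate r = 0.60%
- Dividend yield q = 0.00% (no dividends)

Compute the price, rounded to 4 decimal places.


d1 = (ln(S/K) + (r - q + 0.5*sigma^2) * T) / (sigma * sqrt(T)) = 0.40043965
d2 = d1 - sigma * sqrt(T) = 0.17543965
exp(-rT) = 0.99850112; exp(-qT) = 1.00000000
P = K * exp(-rT) * N(-d2) - S_0 * exp(-qT) * N(-d1)
N(-d1) = 0.34441636; N(-d2) = 0.43036710
P = 9.4900 * 0.99850112 * 0.43036710 - 10.1100 * 1.00000000 * 0.34441636 = 0.5960

Answer: Price = 0.5960


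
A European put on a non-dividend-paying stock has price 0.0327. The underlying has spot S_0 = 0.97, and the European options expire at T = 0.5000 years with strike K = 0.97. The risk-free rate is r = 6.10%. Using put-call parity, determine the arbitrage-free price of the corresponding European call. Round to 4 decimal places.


Put-call parity: C - P = S_0 * exp(-qT) - K * exp(-rT).
S_0 * exp(-qT) = 0.9700 * 1.00000000 = 0.97000000
K * exp(-rT) = 0.9700 * 0.96996043 = 0.94086162
C = P + S*exp(-qT) - K*exp(-rT)
C = 0.0327 + 0.97000000 - 0.94086162 = 0.0618

Answer: Call price = 0.0618


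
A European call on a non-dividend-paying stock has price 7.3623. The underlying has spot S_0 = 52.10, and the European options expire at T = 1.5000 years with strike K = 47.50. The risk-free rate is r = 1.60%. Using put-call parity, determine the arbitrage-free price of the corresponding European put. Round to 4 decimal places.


Put-call parity: C - P = S_0 * exp(-qT) - K * exp(-rT).
S_0 * exp(-qT) = 52.1000 * 1.00000000 = 52.10000000
K * exp(-rT) = 47.5000 * 0.97628571 = 46.37357121
P = C - S*exp(-qT) + K*exp(-rT)
P = 7.3623 - 52.10000000 + 46.37357121 = 1.6359

Answer: Put price = 1.6359


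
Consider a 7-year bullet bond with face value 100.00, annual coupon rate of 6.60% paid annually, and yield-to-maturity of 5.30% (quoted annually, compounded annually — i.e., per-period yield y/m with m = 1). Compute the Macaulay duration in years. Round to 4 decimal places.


Answer: Macaulay duration = 5.8727 years

Derivation:
Coupon per period c = face * coupon_rate / m = 6.600000
Periods per year m = 1; per-period yield y/m = 0.053000
Number of cashflows N = 7
Cashflows (t years, CF_t, discount factor 1/(1+y/m)^(m*t), PV):
  t = 1.0000: CF_t = 6.600000, DF = 0.949668, PV = 6.267806
  t = 2.0000: CF_t = 6.600000, DF = 0.901869, PV = 5.952333
  t = 3.0000: CF_t = 6.600000, DF = 0.856475, PV = 5.652738
  t = 4.0000: CF_t = 6.600000, DF = 0.813367, PV = 5.368222
  t = 5.0000: CF_t = 6.600000, DF = 0.772428, PV = 5.098026
  t = 6.0000: CF_t = 6.600000, DF = 0.733550, PV = 4.841431
  t = 7.0000: CF_t = 106.600000, DF = 0.696629, PV = 74.260626
Price P = sum_t PV_t = 107.441181
Macaulay numerator sum_t t * PV_t:
  t * PV_t at t = 1.0000: 6.267806
  t * PV_t at t = 2.0000: 11.904665
  t * PV_t at t = 3.0000: 16.958213
  t * PV_t at t = 4.0000: 21.472887
  t * PV_t at t = 5.0000: 25.490132
  t * PV_t at t = 6.0000: 29.048583
  t * PV_t at t = 7.0000: 519.824383
Macaulay duration D = (sum_t t * PV_t) / P = 630.966669 / 107.441181 = 5.872671


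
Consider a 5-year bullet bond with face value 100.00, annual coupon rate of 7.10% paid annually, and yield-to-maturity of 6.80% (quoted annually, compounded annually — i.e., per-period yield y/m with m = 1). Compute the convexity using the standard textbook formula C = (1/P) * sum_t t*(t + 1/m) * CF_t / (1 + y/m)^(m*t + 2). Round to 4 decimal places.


Answer: Convexity = 22.0145

Derivation:
Coupon per period c = face * coupon_rate / m = 7.100000
Periods per year m = 1; per-period yield y/m = 0.068000
Number of cashflows N = 5
Cashflows (t years, CF_t, discount factor 1/(1+y/m)^(m*t), PV):
  t = 1.0000: CF_t = 7.100000, DF = 0.936330, PV = 6.647940
  t = 2.0000: CF_t = 7.100000, DF = 0.876713, PV = 6.224663
  t = 3.0000: CF_t = 7.100000, DF = 0.820892, PV = 5.828336
  t = 4.0000: CF_t = 7.100000, DF = 0.768626, PV = 5.457244
  t = 5.0000: CF_t = 107.100000, DF = 0.719687, PV = 77.078492
Price P = sum_t PV_t = 101.236674
Convexity numerator sum_t t*(t + 1/m) * CF_t / (1+y/m)^(m*t + 2):
  t = 1.0000: term = 11.656672
  t = 2.0000: term = 32.743461
  t = 3.0000: term = 61.317343
  t = 4.0000: term = 95.688738
  t = 5.0000: term = 2027.271695
Convexity = (1/P) * sum = 2228.677910 / 101.236674 = 22.014531


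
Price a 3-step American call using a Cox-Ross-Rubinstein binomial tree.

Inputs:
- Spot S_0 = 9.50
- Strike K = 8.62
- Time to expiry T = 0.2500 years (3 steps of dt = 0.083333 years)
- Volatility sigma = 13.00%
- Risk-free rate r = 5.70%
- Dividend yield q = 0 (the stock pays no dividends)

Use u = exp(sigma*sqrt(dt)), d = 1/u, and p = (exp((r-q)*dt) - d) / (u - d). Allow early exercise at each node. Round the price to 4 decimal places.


dt = T/N = 0.083333
u = exp(sigma*sqrt(dt)) = 1.038241; d = 1/u = 0.963168
p = (exp((r-q)*dt) - d) / (u - d) = 0.554041
Discount per step: exp(-r*dt) = 0.995261
Stock lattice S(k, i) with i counting down-moves:
  k=0: S(0,0) = 9.5000
  k=1: S(1,0) = 9.8633; S(1,1) = 9.1501
  k=2: S(2,0) = 10.2405; S(2,1) = 9.5000; S(2,2) = 8.8131
  k=3: S(3,0) = 10.6321; S(3,1) = 9.8633; S(3,2) = 9.1501; S(3,3) = 8.4885
Terminal payoffs V(N, i) = max(S_T - K, 0):
  V(3,0) = 2.012072; V(3,1) = 1.243288; V(3,2) = 0.530093; V(3,3) = 0.000000
Backward induction: V(k, i) = exp(-r*dt) * [p * V(k+1, i) + (1-p) * V(k+1, i+1)]; then take max(V_cont, immediate exercise) for American.
  V(2,0) = exp(-r*dt) * [p*2.012072 + (1-p)*1.243288] = 1.661316; exercise = 1.620468; V(2,0) = max -> 1.661316
  V(2,1) = exp(-r*dt) * [p*1.243288 + (1-p)*0.530093] = 0.920848; exercise = 0.880000; V(2,1) = max -> 0.920848
  V(2,2) = exp(-r*dt) * [p*0.530093 + (1-p)*0.000000] = 0.292302; exercise = 0.193074; V(2,2) = max -> 0.292302
  V(1,0) = exp(-r*dt) * [p*1.661316 + (1-p)*0.920848] = 1.324790; exercise = 1.243288; V(1,0) = max -> 1.324790
  V(1,1) = exp(-r*dt) * [p*0.920848 + (1-p)*0.292302] = 0.637507; exercise = 0.530093; V(1,1) = max -> 0.637507
  V(0,0) = exp(-r*dt) * [p*1.324790 + (1-p)*0.637507] = 1.013465; exercise = 0.880000; V(0,0) = max -> 1.013465

Answer: Price = V(0,0) = 1.0135


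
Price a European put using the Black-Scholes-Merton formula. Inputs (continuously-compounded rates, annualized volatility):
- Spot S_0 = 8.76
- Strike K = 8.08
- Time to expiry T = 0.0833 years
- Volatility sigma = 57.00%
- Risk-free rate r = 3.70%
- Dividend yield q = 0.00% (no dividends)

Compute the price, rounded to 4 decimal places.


d1 = (ln(S/K) + (r - q + 0.5*sigma^2) * T) / (sigma * sqrt(T)) = 0.59216512
d2 = d1 - sigma * sqrt(T) = 0.42765320
exp(-rT) = 0.99692264; exp(-qT) = 1.00000000
P = K * exp(-rT) * N(-d2) - S_0 * exp(-qT) * N(-d1)
N(-d1) = 0.27687001; N(-d2) = 0.33445181
P = 8.0800 * 0.99692264 * 0.33445181 - 8.7600 * 1.00000000 * 0.27687001 = 0.2687

Answer: Price = 0.2687


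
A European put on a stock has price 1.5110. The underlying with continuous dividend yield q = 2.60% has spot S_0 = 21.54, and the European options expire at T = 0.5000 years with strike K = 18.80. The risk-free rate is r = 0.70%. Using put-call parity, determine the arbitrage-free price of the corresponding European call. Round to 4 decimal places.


Answer: Call price = 4.0385

Derivation:
Put-call parity: C - P = S_0 * exp(-qT) - K * exp(-rT).
S_0 * exp(-qT) = 21.5400 * 0.98708414 = 21.26179227
K * exp(-rT) = 18.8000 * 0.99650612 = 18.73431502
C = P + S*exp(-qT) - K*exp(-rT)
C = 1.5110 + 21.26179227 - 18.73431502 = 4.0385


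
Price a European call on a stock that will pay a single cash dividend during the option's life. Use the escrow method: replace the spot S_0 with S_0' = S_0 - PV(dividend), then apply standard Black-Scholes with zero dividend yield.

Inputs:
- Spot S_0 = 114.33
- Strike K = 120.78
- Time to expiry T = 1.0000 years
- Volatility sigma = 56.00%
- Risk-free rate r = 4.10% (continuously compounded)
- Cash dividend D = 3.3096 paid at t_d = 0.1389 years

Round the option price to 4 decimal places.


PV(D) = D * exp(-r * t_d) = 3.3096 * 0.99432129 = 3.29080573
S_0' = S_0 - PV(D) = 114.3300 - 3.29080573 = 111.03919427
d1 = (ln(S_0'/K) + (r + sigma^2/2)*T) / (sigma*sqrt(T)) = 0.20305809
d2 = d1 - sigma*sqrt(T) = -0.35694191
exp(-rT) = 0.95982913
N(d1) = 0.58045519; N(d2) = 0.36056765
C = S_0' * N(d1) - K * exp(-rT) * N(d2) = 111.03919427 * 0.58045519 - 120.7800 * 0.95982913 * 0.36056765 = 22.6533

Answer: Price = 22.6533


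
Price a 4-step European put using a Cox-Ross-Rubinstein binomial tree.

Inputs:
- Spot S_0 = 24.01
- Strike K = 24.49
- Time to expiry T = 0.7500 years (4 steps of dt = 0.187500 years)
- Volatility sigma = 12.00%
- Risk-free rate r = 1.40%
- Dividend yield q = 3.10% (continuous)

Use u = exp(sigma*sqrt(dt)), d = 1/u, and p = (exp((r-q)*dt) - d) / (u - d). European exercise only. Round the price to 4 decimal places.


Answer: Price = V(0,0) = 1.4332

Derivation:
dt = T/N = 0.187500
u = exp(sigma*sqrt(dt)) = 1.053335; d = 1/u = 0.949365
p = (exp((r-q)*dt) - d) / (u - d) = 0.456403
Discount per step: exp(-r*dt) = 0.997378
Stock lattice S(k, i) with i counting down-moves:
  k=0: S(0,0) = 24.0100
  k=1: S(1,0) = 25.2906; S(1,1) = 22.7943
  k=2: S(2,0) = 26.6395; S(2,1) = 24.0100; S(2,2) = 21.6401
  k=3: S(3,0) = 28.0603; S(3,1) = 25.2906; S(3,2) = 22.7943; S(3,3) = 20.5443
  k=4: S(4,0) = 29.5569; S(4,1) = 26.6395; S(4,2) = 24.0100; S(4,3) = 21.6401; S(4,4) = 19.5041
Terminal payoffs V(N, i) = max(K - S_T, 0):
  V(4,0) = 0.000000; V(4,1) = 0.000000; V(4,2) = 0.480000; V(4,3) = 2.849915; V(4,4) = 4.985908
Backward induction: V(k, i) = exp(-r*dt) * [p * V(k+1, i) + (1-p) * V(k+1, i+1)].
  V(3,0) = exp(-r*dt) * [p*0.000000 + (1-p)*0.000000] = 0.000000
  V(3,1) = exp(-r*dt) * [p*0.000000 + (1-p)*0.480000] = 0.260242
  V(3,2) = exp(-r*dt) * [p*0.480000 + (1-p)*2.849915] = 1.763642
  V(3,3) = exp(-r*dt) * [p*2.849915 + (1-p)*4.985908] = 4.000518
  V(2,0) = exp(-r*dt) * [p*0.000000 + (1-p)*0.260242] = 0.141096
  V(2,1) = exp(-r*dt) * [p*0.260242 + (1-p)*1.763642] = 1.074661
  V(2,2) = exp(-r*dt) * [p*1.763642 + (1-p)*4.000518] = 2.971789
  V(1,0) = exp(-r*dt) * [p*0.141096 + (1-p)*1.074661] = 0.646878
  V(1,1) = exp(-r*dt) * [p*1.074661 + (1-p)*2.971789] = 2.100412
  V(0,0) = exp(-r*dt) * [p*0.646878 + (1-p)*2.100412] = 1.433247


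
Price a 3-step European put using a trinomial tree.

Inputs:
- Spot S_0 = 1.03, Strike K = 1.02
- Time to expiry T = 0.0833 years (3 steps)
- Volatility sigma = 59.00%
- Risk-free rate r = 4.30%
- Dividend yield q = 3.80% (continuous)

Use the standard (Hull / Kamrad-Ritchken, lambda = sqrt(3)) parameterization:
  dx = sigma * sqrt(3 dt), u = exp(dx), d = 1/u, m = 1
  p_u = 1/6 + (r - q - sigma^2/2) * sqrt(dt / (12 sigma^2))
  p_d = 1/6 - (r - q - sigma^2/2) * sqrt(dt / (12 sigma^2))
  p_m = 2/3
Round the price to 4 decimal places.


dt = T/N = 0.027767; dx = sigma*sqrt(3*dt) = 0.170284
u = exp(dx) = 1.185642; d = 1/u = 0.843425
p_u = 0.152884, p_m = 0.666667, p_d = 0.180449
Discount per step: exp(-r*dt) = 0.998807
Stock lattice S(k, j) with j the centered position index:
  k=0: S(0,+0) = 1.0300
  k=1: S(1,-1) = 0.8687; S(1,+0) = 1.0300; S(1,+1) = 1.2212
  k=2: S(2,-2) = 0.7327; S(2,-1) = 0.8687; S(2,+0) = 1.0300; S(2,+1) = 1.2212; S(2,+2) = 1.4479
  k=3: S(3,-3) = 0.6180; S(3,-2) = 0.7327; S(3,-1) = 0.8687; S(3,+0) = 1.0300; S(3,+1) = 1.2212; S(3,+2) = 1.4479; S(3,+3) = 1.7167
Terminal payoffs V(N, j) = max(K - S_T, 0):
  V(3,-3) = 0.402017; V(3,-2) = 0.287293; V(3,-1) = 0.151272; V(3,+0) = 0.000000; V(3,+1) = 0.000000; V(3,+2) = 0.000000; V(3,+3) = 0.000000
Backward induction: V(k, j) = exp(-r*dt) * [p_u * V(k+1, j+1) + p_m * V(k+1, j) + p_d * V(k+1, j-1)]
  V(2,-2) = exp(-r*dt) * [p_u*0.151272 + p_m*0.287293 + p_d*0.402017] = 0.286857
  V(2,-1) = exp(-r*dt) * [p_u*0.000000 + p_m*0.151272 + p_d*0.287293] = 0.152508
  V(2,+0) = exp(-r*dt) * [p_u*0.000000 + p_m*0.000000 + p_d*0.151272] = 0.027264
  V(2,+1) = exp(-r*dt) * [p_u*0.000000 + p_m*0.000000 + p_d*0.000000] = 0.000000
  V(2,+2) = exp(-r*dt) * [p_u*0.000000 + p_m*0.000000 + p_d*0.000000] = 0.000000
  V(1,-1) = exp(-r*dt) * [p_u*0.027264 + p_m*0.152508 + p_d*0.286857] = 0.157415
  V(1,+0) = exp(-r*dt) * [p_u*0.000000 + p_m*0.027264 + p_d*0.152508] = 0.045642
  V(1,+1) = exp(-r*dt) * [p_u*0.000000 + p_m*0.000000 + p_d*0.027264] = 0.004914
  V(0,+0) = exp(-r*dt) * [p_u*0.004914 + p_m*0.045642 + p_d*0.157415] = 0.059513

Answer: Price = V(0,0) = 0.0595
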